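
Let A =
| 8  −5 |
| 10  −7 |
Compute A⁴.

[[146, −65], [130, −49]]

tr A = 1 and det A = −6, so the characteristic polynomial is λ² − (1)λ + (−6) with roots 3 and −2.
Eigenvectors give P = [[1, 1], [1, 2]] with P⁻¹ = [[2, −1], [−1, 1]], and A = P·diag(3, −2)·P⁻¹.
Then A⁴ = P·diag(81, 16)·P⁻¹ = [[81, 16], [81, 32]] · [[2, −1], [−1, 1]] = [[146, −65], [130, −49]].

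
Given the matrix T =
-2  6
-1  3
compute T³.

T² = T (a projection; rank 1, trace 1), so T³ = T.

[[-2, 6], [-1, 3]]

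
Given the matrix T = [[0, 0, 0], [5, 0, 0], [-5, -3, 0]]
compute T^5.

T is strictly triangular, hence nilpotent: T^3 = 0, so T^5 = 0.

[[0, 0, 0], [0, 0, 0], [0, 0, 0]]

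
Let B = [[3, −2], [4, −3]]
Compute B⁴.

[[1, 0], [0, 1]]

B² = I (check: tr B = 0 and det B = −1), so B⁴ = I since 4 is even.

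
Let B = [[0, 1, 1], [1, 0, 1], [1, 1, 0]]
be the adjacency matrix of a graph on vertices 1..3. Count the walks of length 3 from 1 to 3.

The number of length-3 walks from vertex 1 to vertex 3 is entry (1,3) of B³, where B is the adjacency matrix.
B² = [[2, 1, 1], [1, 2, 1], [1, 1, 2]]
B³ = [[2, 3, 3], [3, 2, 3], [3, 3, 2]]

3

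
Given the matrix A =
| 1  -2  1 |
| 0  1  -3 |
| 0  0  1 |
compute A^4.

A = I + N where N = [[0, -2, 1], [0, 0, -3], [0, 0, 0]] is strictly upper-triangular, so N^3 = 0.
(I + N)^4 = I + 4·N + 6·N^2 = [[1, -8, 40], [0, 1, -12], [0, 0, 1]].

[[1, -8, 40], [0, 1, -12], [0, 0, 1]]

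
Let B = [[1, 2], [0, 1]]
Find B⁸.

[[1, 16], [0, 1]]

B = I + N where N = [[0, 2], [0, 0]] is strictly upper-triangular, so N² = 0.
(I + N)⁸ = I + 8·N = [[1, 16], [0, 1]].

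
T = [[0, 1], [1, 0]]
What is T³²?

[[1, 0], [0, 1]]

T² = I (check: tr T = 0 and det T = -1), so T³² = I since 32 is even.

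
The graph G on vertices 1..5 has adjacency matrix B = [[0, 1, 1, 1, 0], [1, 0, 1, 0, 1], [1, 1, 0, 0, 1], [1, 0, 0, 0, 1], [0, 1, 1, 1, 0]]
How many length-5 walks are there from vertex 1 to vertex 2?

51

The number of length-5 walks from vertex 1 to vertex 2 is entry (1,2) of B⁵, where B is the adjacency matrix.
B² = [[3, 1, 1, 0, 3], [1, 3, 2, 2, 1], [1, 2, 3, 2, 1], [0, 2, 2, 2, 0], [3, 1, 1, 0, 3]]
B³ = [[2, 7, 7, 6, 2], [7, 4, 5, 2, 7], [7, 5, 4, 2, 7], [6, 2, 2, 0, 6], [2, 7, 7, 6, 2]]
B⁴ = [[20, 11, 11, 4, 20], [11, 19, 18, 14, 11], [11, 18, 19, 14, 11], [4, 14, 14, 12, 4], [20, 11, 11, 4, 20]]
B⁵ = [[26, 51, 51, 40, 26], [51, 40, 41, 22, 51], [51, 41, 40, 22, 51], [40, 22, 22, 8, 40], [26, 51, 51, 40, 26]]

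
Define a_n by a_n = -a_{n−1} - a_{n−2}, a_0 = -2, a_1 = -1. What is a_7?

With companion matrix Q = [[-1, -1], [1, 0]], [a_n, a_{n−1}]ᵀ = Q·[a_{n−1}, a_{n−2}]ᵀ, so [a_7, a_6]ᵀ = Q⁶·[a_1, a_0]ᵀ.
Q⁶ = [[1, 0], [0, 1]], giving [a_7, a_6]ᵀ = [[-1], [-2]].

-1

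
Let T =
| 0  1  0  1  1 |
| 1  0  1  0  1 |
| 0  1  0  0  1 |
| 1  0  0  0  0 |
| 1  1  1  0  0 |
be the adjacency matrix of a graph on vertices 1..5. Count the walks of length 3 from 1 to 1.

2

The number of length-3 walks from vertex 1 to vertex 1 is entry (1,1) of T³, where T is the adjacency matrix.
T² = [[3, 1, 2, 0, 1], [1, 3, 1, 1, 2], [2, 1, 2, 0, 1], [0, 1, 0, 1, 1], [1, 2, 1, 1, 3]]
T³ = [[2, 6, 2, 3, 6], [6, 4, 5, 1, 5], [2, 5, 2, 2, 5], [3, 1, 2, 0, 1], [6, 5, 5, 1, 4]]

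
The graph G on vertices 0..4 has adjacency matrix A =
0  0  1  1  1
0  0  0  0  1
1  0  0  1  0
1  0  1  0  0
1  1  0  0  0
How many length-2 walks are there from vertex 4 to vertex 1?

The number of length-2 walks from vertex 4 to vertex 1 is entry (4,1) of A², where A is the adjacency matrix.
A² = [[3, 1, 1, 1, 0], [1, 1, 0, 0, 0], [1, 0, 2, 1, 1], [1, 0, 1, 2, 1], [0, 0, 1, 1, 2]]

0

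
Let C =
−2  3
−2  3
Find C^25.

[[−2, 3], [−2, 3]]

C² = C (a projection; rank 1, trace 1), so C^25 = C.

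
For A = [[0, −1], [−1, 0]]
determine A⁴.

A² = I (check: tr A = 0 and det A = −1), so A⁴ = I since 4 is even.

[[1, 0], [0, 1]]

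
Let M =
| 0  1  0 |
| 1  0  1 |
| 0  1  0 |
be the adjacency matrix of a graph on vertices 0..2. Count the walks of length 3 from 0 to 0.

The number of length-3 walks from vertex 0 to vertex 0 is entry (0,0) of M^3, where M is the adjacency matrix.
M^2 = [[1, 0, 1], [0, 2, 0], [1, 0, 1]]
M^3 = [[0, 2, 0], [2, 0, 2], [0, 2, 0]]

0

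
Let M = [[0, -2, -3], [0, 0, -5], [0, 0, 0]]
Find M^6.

M is strictly triangular, hence nilpotent: M^3 = 0, so M^6 = 0.

[[0, 0, 0], [0, 0, 0], [0, 0, 0]]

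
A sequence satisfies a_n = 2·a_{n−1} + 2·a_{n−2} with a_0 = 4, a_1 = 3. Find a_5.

With companion matrix C = [[2, 2], [1, 0]], [a_n, a_{n−1}]ᵀ = C·[a_{n−1}, a_{n−2}]ᵀ, so [a_5, a_4]ᵀ = C⁴·[a_1, a_0]ᵀ.
C⁴ = [[44, 32], [16, 12]], giving [a_5, a_4]ᵀ = [[260], [96]].

260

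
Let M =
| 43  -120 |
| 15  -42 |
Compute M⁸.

[[57001, -151320], [18915, -50184]]

tr M = 1 and det M = -6, so the characteristic polynomial is λ² − (1)λ + (-6) with roots 3 and -2.
Eigenvectors give P = [[3, 8], [1, 3]] with P⁻¹ = [[3, -8], [-1, 3]], and M = P·diag(3, -2)·P⁻¹.
Then M⁸ = P·diag(6561, 256)·P⁻¹ = [[19683, 2048], [6561, 768]] · [[3, -8], [-1, 3]] = [[57001, -151320], [18915, -50184]].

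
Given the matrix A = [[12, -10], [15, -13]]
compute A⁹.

[[40902, -40390], [60585, -60073]]

tr A = -1 and det A = -6, so the characteristic polynomial is λ² − (-1)λ + (-6) with roots -3 and 2.
Eigenvectors give P = [[-2, 1], [-3, 1]] with P⁻¹ = [[1, -1], [3, -2]], and A = P·diag(-3, 2)·P⁻¹.
Then A⁹ = P·diag(-19683, 512)·P⁻¹ = [[39366, 512], [59049, 512]] · [[1, -1], [3, -2]] = [[40902, -40390], [60585, -60073]].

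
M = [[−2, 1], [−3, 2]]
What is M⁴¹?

[[−2, 1], [−3, 2]]

M² = I (check: tr M = 0 and det M = −1), so M⁴¹ = M since 41 is odd.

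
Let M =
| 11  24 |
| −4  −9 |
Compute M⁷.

[[6563, 13128], [−2188, −4377]]

tr M = 2 and det M = −3, so the characteristic polynomial is λ² − (2)λ + (−3) with roots −1 and 3.
Eigenvectors give P = [[−2, 3], [1, −1]] with P⁻¹ = [[1, 3], [1, 2]], and M = P·diag(−1, 3)·P⁻¹.
Then M⁷ = P·diag(−1, 2187)·P⁻¹ = [[2, 6561], [−1, −2187]] · [[1, 3], [1, 2]] = [[6563, 13128], [−2188, −4377]].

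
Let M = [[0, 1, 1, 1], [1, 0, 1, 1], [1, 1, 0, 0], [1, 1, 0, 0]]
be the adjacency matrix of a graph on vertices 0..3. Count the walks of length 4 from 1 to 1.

The number of length-4 walks from vertex 1 to vertex 1 is entry (1,1) of M⁴, where M is the adjacency matrix.
M² = [[3, 2, 1, 1], [2, 3, 1, 1], [1, 1, 2, 2], [1, 1, 2, 2]]
M³ = [[4, 5, 5, 5], [5, 4, 5, 5], [5, 5, 2, 2], [5, 5, 2, 2]]
M⁴ = [[15, 14, 9, 9], [14, 15, 9, 9], [9, 9, 10, 10], [9, 9, 10, 10]]

15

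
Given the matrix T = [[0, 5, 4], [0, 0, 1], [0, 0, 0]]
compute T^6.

[[0, 0, 0], [0, 0, 0], [0, 0, 0]]

T is strictly triangular, hence nilpotent: T^3 = 0, so T^6 = 0.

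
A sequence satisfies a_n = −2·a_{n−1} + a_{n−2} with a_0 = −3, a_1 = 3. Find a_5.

With companion matrix A = [[−2, 1], [1, 0]], [a_n, a_{n−1}]ᵀ = A·[a_{n−1}, a_{n−2}]ᵀ, so [a_5, a_4]ᵀ = A^4·[a_1, a_0]ᵀ.
A^4 = [[29, −12], [−12, 5]], giving [a_5, a_4]ᵀ = [[123], [−51]].

123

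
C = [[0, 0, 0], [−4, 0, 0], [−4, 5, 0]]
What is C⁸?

[[0, 0, 0], [0, 0, 0], [0, 0, 0]]

C is strictly triangular, hence nilpotent: C³ = 0, so C⁸ = 0.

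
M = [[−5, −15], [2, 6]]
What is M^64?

[[−5, −15], [2, 6]]

M² = M (a projection; rank 1, trace 1), so M^64 = M.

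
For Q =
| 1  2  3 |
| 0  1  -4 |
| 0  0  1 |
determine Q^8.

Q = I + N where N = [[0, 2, 3], [0, 0, -4], [0, 0, 0]] is strictly upper-triangular, so N^3 = 0.
(I + N)^8 = I + 8·N + 28·N^2 = [[1, 16, -200], [0, 1, -32], [0, 0, 1]].

[[1, 16, -200], [0, 1, -32], [0, 0, 1]]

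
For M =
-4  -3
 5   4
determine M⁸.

M² = I (check: tr M = 0 and det M = -1), so M⁸ = I since 8 is even.

[[1, 0], [0, 1]]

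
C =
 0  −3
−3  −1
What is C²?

[[9, 3], [3, 10]]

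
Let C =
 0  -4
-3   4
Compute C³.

C² = [[12, -16], [-12, 28]]
C³ = [[48, -112], [-84, 160]]

[[48, -112], [-84, 160]]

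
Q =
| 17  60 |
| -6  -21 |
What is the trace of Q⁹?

-19684

tr Q = -4 and det Q = 3, so the characteristic polynomial is λ² − (-4)λ + (3) with roots -3 and -1.
Eigenvectors give P = [[-3, 10], [1, -3]] with P⁻¹ = [[3, 10], [1, 3]], and Q = P·diag(-3, -1)·P⁻¹.
Then Q⁹ = P·diag(-19683, -1)·P⁻¹ = [[59049, -10], [-19683, 3]] · [[3, 10], [1, 3]] = [[177137, 590460], [-59046, -196821]].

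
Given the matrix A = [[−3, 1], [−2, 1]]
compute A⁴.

[[41, −12], [24, −7]]

A² = [[7, −2], [4, −1]]
A³ = [[−17, 5], [−10, 3]]
A⁴ = [[41, −12], [24, −7]]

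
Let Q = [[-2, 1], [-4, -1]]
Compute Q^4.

Q^2 = [[0, -3], [12, -3]]
Q^3 = [[12, 3], [-12, 15]]
Q^4 = [[-36, 9], [-36, -27]]

[[-36, 9], [-36, -27]]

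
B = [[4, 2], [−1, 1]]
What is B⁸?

[[12866, 12610], [−6305, −6049]]

tr B = 5 and det B = 6, so the characteristic polynomial is λ² − (5)λ + (6) with roots 2 and 3.
Eigenvectors give P = [[1, 2], [−1, −1]] with P⁻¹ = [[−1, −2], [1, 1]], and B = P·diag(2, 3)·P⁻¹.
Then B⁸ = P·diag(256, 6561)·P⁻¹ = [[256, 13122], [−256, −6561]] · [[−1, −2], [1, 1]] = [[12866, 12610], [−6305, −6049]].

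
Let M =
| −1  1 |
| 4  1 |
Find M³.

M² = [[5, 0], [0, 5]]
M³ = [[−5, 5], [20, 5]]

[[−5, 5], [20, 5]]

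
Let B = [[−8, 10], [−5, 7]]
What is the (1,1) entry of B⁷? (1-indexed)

tr B = −1 and det B = −6, so the characteristic polynomial is λ² − (−1)λ + (−6) with roots 2 and −3.
Eigenvectors give P = [[−1, −2], [−1, −1]] with P⁻¹ = [[1, −2], [−1, 1]], and B = P·diag(2, −3)·P⁻¹.
Then B⁷ = P·diag(128, −2187)·P⁻¹ = [[−128, 4374], [−128, 2187]] · [[1, −2], [−1, 1]] = [[−4502, 4630], [−2315, 2443]].

−4502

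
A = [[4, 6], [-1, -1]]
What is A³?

tr A = 3 and det A = 2, so the characteristic polynomial is λ² − (3)λ + (2) with roots 1 and 2.
Eigenvectors give P = [[2, 3], [-1, -1]] with P⁻¹ = [[-1, -3], [1, 2]], and A = P·diag(1, 2)·P⁻¹.
Then A³ = P·diag(1, 8)·P⁻¹ = [[2, 24], [-1, -8]] · [[-1, -3], [1, 2]] = [[22, 42], [-7, -13]].

[[22, 42], [-7, -13]]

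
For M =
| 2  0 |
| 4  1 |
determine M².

[[4, 0], [12, 1]]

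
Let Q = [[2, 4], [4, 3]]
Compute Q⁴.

[[800, 900], [900, 1025]]

Q² = [[20, 20], [20, 25]]
Q³ = [[120, 140], [140, 155]]
Q⁴ = [[800, 900], [900, 1025]]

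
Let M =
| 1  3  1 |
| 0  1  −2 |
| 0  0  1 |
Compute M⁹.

M = I + N where N = [[0, 3, 1], [0, 0, −2], [0, 0, 0]] is strictly upper-triangular, so N³ = 0.
(I + N)⁹ = I + 9·N + 36·N² = [[1, 27, −207], [0, 1, −18], [0, 0, 1]].

[[1, 27, −207], [0, 1, −18], [0, 0, 1]]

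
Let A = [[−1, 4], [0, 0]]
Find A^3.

A^2 = [[1, −4], [0, 0]]
A^3 = [[−1, 4], [0, 0]]

[[−1, 4], [0, 0]]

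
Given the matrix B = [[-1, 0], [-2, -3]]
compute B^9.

[[-1, 0], [-19682, -19683]]

tr B = -4 and det B = 3, so the characteristic polynomial is λ² − (-4)λ + (3) with roots -1 and -3.
Eigenvectors give P = [[1, 0], [-1, 1]] with P⁻¹ = [[1, 0], [1, 1]], and B = P·diag(-1, -3)·P⁻¹.
Then B^9 = P·diag(-1, -19683)·P⁻¹ = [[-1, 0], [1, -19683]] · [[1, 0], [1, 1]] = [[-1, 0], [-19682, -19683]].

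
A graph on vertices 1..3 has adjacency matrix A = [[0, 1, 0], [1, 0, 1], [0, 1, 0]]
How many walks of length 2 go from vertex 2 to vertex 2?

2

The number of length-2 walks from vertex 2 to vertex 2 is entry (2,2) of A², where A is the adjacency matrix.
A² = [[1, 0, 1], [0, 2, 0], [1, 0, 1]]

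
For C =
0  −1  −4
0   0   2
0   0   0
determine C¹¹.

C is strictly triangular, hence nilpotent: C³ = 0, so C¹¹ = 0.

[[0, 0, 0], [0, 0, 0], [0, 0, 0]]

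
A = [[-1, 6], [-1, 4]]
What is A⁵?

tr A = 3 and det A = 2, so the characteristic polynomial is λ² − (3)λ + (2) with roots 2 and 1.
Eigenvectors give P = [[2, -3], [1, -1]] with P⁻¹ = [[-1, 3], [-1, 2]], and A = P·diag(2, 1)·P⁻¹.
Then A⁵ = P·diag(32, 1)·P⁻¹ = [[64, -3], [32, -1]] · [[-1, 3], [-1, 2]] = [[-61, 186], [-31, 94]].

[[-61, 186], [-31, 94]]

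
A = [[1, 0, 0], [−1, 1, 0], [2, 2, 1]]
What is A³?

A = I + N where N = [[0, 0, 0], [−1, 0, 0], [2, 2, 0]] is strictly lower-triangular, so N³ = 0.
(I + N)³ = I + 3·N + 3·N² = [[1, 0, 0], [−3, 1, 0], [0, 6, 1]].

[[1, 0, 0], [−3, 1, 0], [0, 6, 1]]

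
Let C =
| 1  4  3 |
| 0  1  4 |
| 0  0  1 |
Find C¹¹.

C = I + N where N = [[0, 4, 3], [0, 0, 4], [0, 0, 0]] is strictly upper-triangular, so N³ = 0.
(I + N)¹¹ = I + 11·N + 55·N² = [[1, 44, 913], [0, 1, 44], [0, 0, 1]].

[[1, 44, 913], [0, 1, 44], [0, 0, 1]]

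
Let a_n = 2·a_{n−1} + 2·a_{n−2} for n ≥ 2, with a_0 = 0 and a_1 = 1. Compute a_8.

896

With companion matrix B = [[2, 2], [1, 0]], [a_n, a_{n−1}]ᵀ = B·[a_{n−1}, a_{n−2}]ᵀ, so [a_8, a_7]ᵀ = B^7·[a_1, a_0]ᵀ.
B^7 = [[896, 656], [328, 240]], giving [a_8, a_7]ᵀ = [[896], [328]].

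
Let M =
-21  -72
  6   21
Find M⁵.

tr M = 0 and det M = -9, so the characteristic polynomial is λ² − (0)λ + (-9) with roots -3 and 3.
Eigenvectors give P = [[4, -3], [-1, 1]] with P⁻¹ = [[1, 3], [1, 4]], and M = P·diag(-3, 3)·P⁻¹.
Then M⁵ = P·diag(-243, 243)·P⁻¹ = [[-972, -729], [243, 243]] · [[1, 3], [1, 4]] = [[-1701, -5832], [486, 1701]].

[[-1701, -5832], [486, 1701]]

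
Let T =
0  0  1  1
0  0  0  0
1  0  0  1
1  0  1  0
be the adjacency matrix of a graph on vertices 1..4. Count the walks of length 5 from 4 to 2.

The number of length-5 walks from vertex 4 to vertex 2 is entry (4,2) of T⁵, where T is the adjacency matrix.
T² = [[2, 0, 1, 1], [0, 0, 0, 0], [1, 0, 2, 1], [1, 0, 1, 2]]
T³ = [[2, 0, 3, 3], [0, 0, 0, 0], [3, 0, 2, 3], [3, 0, 3, 2]]
T⁴ = [[6, 0, 5, 5], [0, 0, 0, 0], [5, 0, 6, 5], [5, 0, 5, 6]]
T⁵ = [[10, 0, 11, 11], [0, 0, 0, 0], [11, 0, 10, 11], [11, 0, 11, 10]]

0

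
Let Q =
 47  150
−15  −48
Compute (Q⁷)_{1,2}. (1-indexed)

tr Q = −1 and det Q = −6, so the characteristic polynomial is λ² − (−1)λ + (−6) with roots 2 and −3.
Eigenvectors give P = [[10, −3], [−3, 1]] with P⁻¹ = [[1, 3], [3, 10]], and Q = P·diag(2, −3)·P⁻¹.
Then Q⁷ = P·diag(128, −2187)·P⁻¹ = [[1280, 6561], [−384, −2187]] · [[1, 3], [3, 10]] = [[20963, 69450], [−6945, −23022]].

69450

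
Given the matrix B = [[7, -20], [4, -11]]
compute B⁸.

tr B = -4 and det B = 3, so the characteristic polynomial is λ² − (-4)λ + (3) with roots -1 and -3.
Eigenvectors give P = [[5, 2], [2, 1]] with P⁻¹ = [[1, -2], [-2, 5]], and B = P·diag(-1, -3)·P⁻¹.
Then B⁸ = P·diag(1, 6561)·P⁻¹ = [[5, 13122], [2, 6561]] · [[1, -2], [-2, 5]] = [[-26239, 65600], [-13120, 32801]].

[[-26239, 65600], [-13120, 32801]]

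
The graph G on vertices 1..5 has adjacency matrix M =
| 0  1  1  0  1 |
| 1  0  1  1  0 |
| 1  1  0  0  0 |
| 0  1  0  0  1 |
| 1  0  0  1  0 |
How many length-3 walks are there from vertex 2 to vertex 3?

The number of length-3 walks from vertex 2 to vertex 3 is entry (2,3) of M³, where M is the adjacency matrix.
M² = [[3, 1, 1, 2, 0], [1, 3, 1, 0, 2], [1, 1, 2, 1, 1], [2, 0, 1, 2, 0], [0, 2, 1, 0, 2]]
M³ = [[2, 6, 4, 1, 5], [6, 2, 4, 5, 1], [4, 4, 2, 2, 2], [1, 5, 2, 0, 4], [5, 1, 2, 4, 0]]

4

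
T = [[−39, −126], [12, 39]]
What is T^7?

[[−28431, −91854], [8748, 28431]]

tr T = 0 and det T = −9, so the characteristic polynomial is λ² − (0)λ + (−9) with roots −3 and 3.
Eigenvectors give P = [[7, −3], [−2, 1]] with P⁻¹ = [[1, 3], [2, 7]], and T = P·diag(−3, 3)·P⁻¹.
Then T^7 = P·diag(−2187, 2187)·P⁻¹ = [[−15309, −6561], [4374, 2187]] · [[1, 3], [2, 7]] = [[−28431, −91854], [8748, 28431]].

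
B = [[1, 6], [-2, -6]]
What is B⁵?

tr B = -5 and det B = 6, so the characteristic polynomial is λ² − (-5)λ + (6) with roots -3 and -2.
Eigenvectors give P = [[-3, -2], [2, 1]] with P⁻¹ = [[1, 2], [-2, -3]], and B = P·diag(-3, -2)·P⁻¹.
Then B⁵ = P·diag(-243, -32)·P⁻¹ = [[729, 64], [-486, -32]] · [[1, 2], [-2, -3]] = [[601, 1266], [-422, -876]].

[[601, 1266], [-422, -876]]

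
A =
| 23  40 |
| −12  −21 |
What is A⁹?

tr A = 2 and det A = −3, so the characteristic polynomial is λ² − (2)λ + (−3) with roots 3 and −1.
Eigenvectors give P = [[−2, 5], [1, −3]] with P⁻¹ = [[−3, −5], [−1, −2]], and A = P·diag(3, −1)·P⁻¹.
Then A⁹ = P·diag(19683, −1)·P⁻¹ = [[−39366, −5], [19683, 3]] · [[−3, −5], [−1, −2]] = [[118103, 196840], [−59052, −98421]].

[[118103, 196840], [−59052, −98421]]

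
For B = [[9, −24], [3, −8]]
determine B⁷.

B² = B (a projection; rank 1, trace 1), so B⁷ = B.

[[9, −24], [3, −8]]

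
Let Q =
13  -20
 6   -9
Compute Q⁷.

tr Q = 4 and det Q = 3, so the characteristic polynomial is λ² − (4)λ + (3) with roots 1 and 3.
Eigenvectors give P = [[5, -2], [3, -1]] with P⁻¹ = [[-1, 2], [-3, 5]], and Q = P·diag(1, 3)·P⁻¹.
Then Q⁷ = P·diag(1, 2187)·P⁻¹ = [[5, -4374], [3, -2187]] · [[-1, 2], [-3, 5]] = [[13117, -21860], [6558, -10929]].

[[13117, -21860], [6558, -10929]]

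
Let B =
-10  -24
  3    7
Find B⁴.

tr B = -3 and det B = 2, so the characteristic polynomial is λ² − (-3)λ + (2) with roots -2 and -1.
Eigenvectors give P = [[-3, 8], [1, -3]] with P⁻¹ = [[-3, -8], [-1, -3]], and B = P·diag(-2, -1)·P⁻¹.
Then B⁴ = P·diag(16, 1)·P⁻¹ = [[-48, 8], [16, -3]] · [[-3, -8], [-1, -3]] = [[136, 360], [-45, -119]].

[[136, 360], [-45, -119]]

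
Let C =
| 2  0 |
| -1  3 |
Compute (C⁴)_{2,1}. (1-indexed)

-65

tr C = 5 and det C = 6, so the characteristic polynomial is λ² − (5)λ + (6) with roots 3 and 2.
Eigenvectors give P = [[0, 1], [-1, 1]] with P⁻¹ = [[1, -1], [1, 0]], and C = P·diag(3, 2)·P⁻¹.
Then C⁴ = P·diag(81, 16)·P⁻¹ = [[0, 16], [-81, 16]] · [[1, -1], [1, 0]] = [[16, 0], [-65, 81]].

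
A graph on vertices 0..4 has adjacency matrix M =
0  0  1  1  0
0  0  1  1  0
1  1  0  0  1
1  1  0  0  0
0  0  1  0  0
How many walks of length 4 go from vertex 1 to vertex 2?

0

The number of length-4 walks from vertex 1 to vertex 2 is entry (1,2) of M^4, where M is the adjacency matrix.
M^2 = [[2, 2, 0, 0, 1], [2, 2, 0, 0, 1], [0, 0, 3, 2, 0], [0, 0, 2, 2, 0], [1, 1, 0, 0, 1]]
M^3 = [[0, 0, 5, 4, 0], [0, 0, 5, 4, 0], [5, 5, 0, 0, 3], [4, 4, 0, 0, 2], [0, 0, 3, 2, 0]]
M^4 = [[9, 9, 0, 0, 5], [9, 9, 0, 0, 5], [0, 0, 13, 10, 0], [0, 0, 10, 8, 0], [5, 5, 0, 0, 3]]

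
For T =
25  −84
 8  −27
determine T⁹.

tr T = −2 and det T = −3, so the characteristic polynomial is λ² − (−2)λ + (−3) with roots 1 and −3.
Eigenvectors give P = [[7, 3], [2, 1]] with P⁻¹ = [[1, −3], [−2, 7]], and T = P·diag(1, −3)·P⁻¹.
Then T⁹ = P·diag(1, −19683)·P⁻¹ = [[7, −59049], [2, −19683]] · [[1, −3], [−2, 7]] = [[118105, −413364], [39368, −137787]].

[[118105, −413364], [39368, −137787]]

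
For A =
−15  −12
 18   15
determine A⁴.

[[81, 0], [0, 81]]

tr A = 0 and det A = −9, so the characteristic polynomial is λ² − (0)λ + (−9) with roots −3 and 3.
Eigenvectors give P = [[−1, −2], [1, 3]] with P⁻¹ = [[−3, −2], [1, 1]], and A = P·diag(−3, 3)·P⁻¹.
Then A⁴ = P·diag(81, 81)·P⁻¹ = [[−81, −162], [81, 243]] · [[−3, −2], [1, 1]] = [[81, 0], [0, 81]].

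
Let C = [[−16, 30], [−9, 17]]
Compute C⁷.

[[−646, 1290], [−387, 773]]

tr C = 1 and det C = −2, so the characteristic polynomial is λ² − (1)λ + (−2) with roots −1 and 2.
Eigenvectors give P = [[−2, −5], [−1, −3]] with P⁻¹ = [[−3, 5], [1, −2]], and C = P·diag(−1, 2)·P⁻¹.
Then C⁷ = P·diag(−1, 128)·P⁻¹ = [[2, −640], [1, −384]] · [[−3, 5], [1, −2]] = [[−646, 1290], [−387, 773]].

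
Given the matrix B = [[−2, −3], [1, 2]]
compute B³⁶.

[[1, 0], [0, 1]]

B² = I (check: tr B = 0 and det B = −1), so B³⁶ = I since 36 is even.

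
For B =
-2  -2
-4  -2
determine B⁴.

[[272, 192], [384, 272]]

B² = [[12, 8], [16, 12]]
B³ = [[-56, -40], [-80, -56]]
B⁴ = [[272, 192], [384, 272]]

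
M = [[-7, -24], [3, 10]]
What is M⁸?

tr M = 3 and det M = 2, so the characteristic polynomial is λ² − (3)λ + (2) with roots 2 and 1.
Eigenvectors give P = [[8, -3], [-3, 1]] with P⁻¹ = [[-1, -3], [-3, -8]], and M = P·diag(2, 1)·P⁻¹.
Then M⁸ = P·diag(256, 1)·P⁻¹ = [[2048, -3], [-768, 1]] · [[-1, -3], [-3, -8]] = [[-2039, -6120], [765, 2296]].

[[-2039, -6120], [765, 2296]]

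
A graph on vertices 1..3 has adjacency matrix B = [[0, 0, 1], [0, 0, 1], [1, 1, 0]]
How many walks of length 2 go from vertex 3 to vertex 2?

The number of length-2 walks from vertex 3 to vertex 2 is entry (3,2) of B², where B is the adjacency matrix.
B² = [[1, 1, 0], [1, 1, 0], [0, 0, 2]]

0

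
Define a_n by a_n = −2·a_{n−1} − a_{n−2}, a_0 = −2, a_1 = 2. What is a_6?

−2

With companion matrix Q = [[−2, −1], [1, 0]], [a_n, a_{n−1}]ᵀ = Q·[a_{n−1}, a_{n−2}]ᵀ, so [a_6, a_5]ᵀ = Q^5·[a_1, a_0]ᵀ.
Q^5 = [[−6, −5], [5, 4]], giving [a_6, a_5]ᵀ = [[−2], [2]].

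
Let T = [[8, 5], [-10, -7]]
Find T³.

[[62, 35], [-70, -43]]

tr T = 1 and det T = -6, so the characteristic polynomial is λ² − (1)λ + (-6) with roots -2 and 3.
Eigenvectors give P = [[-1, -1], [2, 1]] with P⁻¹ = [[1, 1], [-2, -1]], and T = P·diag(-2, 3)·P⁻¹.
Then T³ = P·diag(-8, 27)·P⁻¹ = [[8, -27], [-16, 27]] · [[1, 1], [-2, -1]] = [[62, 35], [-70, -43]].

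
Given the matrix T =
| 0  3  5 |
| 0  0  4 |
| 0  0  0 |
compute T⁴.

[[0, 0, 0], [0, 0, 0], [0, 0, 0]]

T is strictly triangular, hence nilpotent: T³ = 0, so T⁴ = 0.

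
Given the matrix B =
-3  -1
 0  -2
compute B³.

[[-27, -19], [0, -8]]

B² = [[9, 5], [0, 4]]
B³ = [[-27, -19], [0, -8]]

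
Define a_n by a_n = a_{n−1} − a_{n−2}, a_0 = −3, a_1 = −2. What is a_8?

With companion matrix A = [[1, −1], [1, 0]], [a_n, a_{n−1}]ᵀ = A·[a_{n−1}, a_{n−2}]ᵀ, so [a_8, a_7]ᵀ = A⁷·[a_1, a_0]ᵀ.
A⁷ = [[1, −1], [1, 0]], giving [a_8, a_7]ᵀ = [[1], [−2]].

1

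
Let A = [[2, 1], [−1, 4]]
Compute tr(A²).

18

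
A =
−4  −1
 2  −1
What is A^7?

tr A = −5 and det A = 6, so the characteristic polynomial is λ² − (−5)λ + (6) with roots −3 and −2.
Eigenvectors give P = [[−1, −1], [1, 2]] with P⁻¹ = [[−2, −1], [1, 1]], and A = P·diag(−3, −2)·P⁻¹.
Then A^7 = P·diag(−2187, −128)·P⁻¹ = [[2187, 128], [−2187, −256]] · [[−2, −1], [1, 1]] = [[−4246, −2059], [4118, 1931]].

[[−4246, −2059], [4118, 1931]]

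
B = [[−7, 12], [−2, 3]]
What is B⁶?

[[2185, −4368], [728, −1455]]

tr B = −4 and det B = 3, so the characteristic polynomial is λ² − (−4)λ + (3) with roots −3 and −1.
Eigenvectors give P = [[3, 2], [1, 1]] with P⁻¹ = [[1, −2], [−1, 3]], and B = P·diag(−3, −1)·P⁻¹.
Then B⁶ = P·diag(729, 1)·P⁻¹ = [[2187, 2], [729, 1]] · [[1, −2], [−1, 3]] = [[2185, −4368], [728, −1455]].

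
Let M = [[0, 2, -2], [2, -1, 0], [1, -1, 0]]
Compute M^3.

[[0, 4, -4], [6, -5, 4], [4, -5, 4]]

M^2 = [[2, 0, 0], [-2, 5, -4], [-2, 3, -2]]
M^3 = [[0, 4, -4], [6, -5, 4], [4, -5, 4]]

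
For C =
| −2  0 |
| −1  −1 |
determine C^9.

tr C = −3 and det C = 2, so the characteristic polynomial is λ² − (−3)λ + (2) with roots −1 and −2.
Eigenvectors give P = [[0, 1], [1, 1]] with P⁻¹ = [[−1, 1], [1, 0]], and C = P·diag(−1, −2)·P⁻¹.
Then C^9 = P·diag(−1, −512)·P⁻¹ = [[0, −512], [−1, −512]] · [[−1, 1], [1, 0]] = [[−512, 0], [−511, −1]].

[[−512, 0], [−511, −1]]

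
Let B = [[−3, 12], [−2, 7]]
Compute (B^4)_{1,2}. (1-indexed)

tr B = 4 and det B = 3, so the characteristic polynomial is λ² − (4)λ + (3) with roots 3 and 1.
Eigenvectors give P = [[2, −3], [1, −1]] with P⁻¹ = [[−1, 3], [−1, 2]], and B = P·diag(3, 1)·P⁻¹.
Then B^4 = P·diag(81, 1)·P⁻¹ = [[162, −3], [81, −1]] · [[−1, 3], [−1, 2]] = [[−159, 480], [−80, 241]].

480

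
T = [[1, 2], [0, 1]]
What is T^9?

[[1, 18], [0, 1]]

T = I + N where N = [[0, 2], [0, 0]] is strictly upper-triangular, so N^2 = 0.
(I + N)^9 = I + 9·N = [[1, 18], [0, 1]].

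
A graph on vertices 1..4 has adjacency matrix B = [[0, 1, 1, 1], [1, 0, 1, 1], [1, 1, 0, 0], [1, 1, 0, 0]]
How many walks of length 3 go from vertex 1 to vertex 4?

The number of length-3 walks from vertex 1 to vertex 4 is entry (1,4) of B³, where B is the adjacency matrix.
B² = [[3, 2, 1, 1], [2, 3, 1, 1], [1, 1, 2, 2], [1, 1, 2, 2]]
B³ = [[4, 5, 5, 5], [5, 4, 5, 5], [5, 5, 2, 2], [5, 5, 2, 2]]

5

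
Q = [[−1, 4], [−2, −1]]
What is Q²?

[[−7, −8], [4, −7]]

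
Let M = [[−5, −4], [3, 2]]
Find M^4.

[[61, 60], [−45, −44]]

tr M = −3 and det M = 2, so the characteristic polynomial is λ² − (−3)λ + (2) with roots −2 and −1.
Eigenvectors give P = [[4, 1], [−3, −1]] with P⁻¹ = [[1, 1], [−3, −4]], and M = P·diag(−2, −1)·P⁻¹.
Then M^4 = P·diag(16, 1)·P⁻¹ = [[64, 1], [−48, −1]] · [[1, 1], [−3, −4]] = [[61, 60], [−45, −44]].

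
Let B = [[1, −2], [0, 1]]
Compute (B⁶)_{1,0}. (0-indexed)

0

B = I + N where N = [[0, −2], [0, 0]] is strictly upper-triangular, so N² = 0.
(I + N)⁶ = I + 6·N = [[1, −12], [0, 1]].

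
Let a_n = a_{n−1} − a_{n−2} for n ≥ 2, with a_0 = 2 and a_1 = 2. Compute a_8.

With companion matrix B = [[1, −1], [1, 0]], [a_n, a_{n−1}]ᵀ = B·[a_{n−1}, a_{n−2}]ᵀ, so [a_8, a_7]ᵀ = B^7·[a_1, a_0]ᵀ.
B^7 = [[1, −1], [1, 0]], giving [a_8, a_7]ᵀ = [[0], [2]].

0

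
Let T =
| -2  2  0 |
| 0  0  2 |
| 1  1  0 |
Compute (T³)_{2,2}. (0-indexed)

T² = [[4, -4, 4], [2, 2, 0], [-2, 2, 2]]
T³ = [[-4, 12, -8], [-4, 4, 4], [6, -2, 4]]

4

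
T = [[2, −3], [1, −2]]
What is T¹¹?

T² = I (check: tr T = 0 and det T = −1), so T¹¹ = T since 11 is odd.

[[2, −3], [1, −2]]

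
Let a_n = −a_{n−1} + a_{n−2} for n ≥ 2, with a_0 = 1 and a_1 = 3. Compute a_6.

−19

With companion matrix C = [[−1, 1], [1, 0]], [a_n, a_{n−1}]ᵀ = C·[a_{n−1}, a_{n−2}]ᵀ, so [a_6, a_5]ᵀ = C^5·[a_1, a_0]ᵀ.
C^5 = [[−8, 5], [5, −3]], giving [a_6, a_5]ᵀ = [[−19], [12]].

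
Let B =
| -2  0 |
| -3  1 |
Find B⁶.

[[64, 0], [63, 1]]

tr B = -1 and det B = -2, so the characteristic polynomial is λ² − (-1)λ + (-2) with roots -2 and 1.
Eigenvectors give P = [[1, 0], [1, -1]] with P⁻¹ = [[1, 0], [1, -1]], and B = P·diag(-2, 1)·P⁻¹.
Then B⁶ = P·diag(64, 1)·P⁻¹ = [[64, 0], [64, -1]] · [[1, 0], [1, -1]] = [[64, 0], [63, 1]].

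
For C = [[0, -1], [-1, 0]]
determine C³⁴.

[[1, 0], [0, 1]]

C² = I (check: tr C = 0 and det C = -1), so C³⁴ = I since 34 is even.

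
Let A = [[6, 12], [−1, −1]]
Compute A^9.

[[77196, 230052], [−19171, −57001]]

tr A = 5 and det A = 6, so the characteristic polynomial is λ² − (5)λ + (6) with roots 3 and 2.
Eigenvectors give P = [[4, −3], [−1, 1]] with P⁻¹ = [[1, 3], [1, 4]], and A = P·diag(3, 2)·P⁻¹.
Then A^9 = P·diag(19683, 512)·P⁻¹ = [[78732, −1536], [−19683, 512]] · [[1, 3], [1, 4]] = [[77196, 230052], [−19171, −57001]].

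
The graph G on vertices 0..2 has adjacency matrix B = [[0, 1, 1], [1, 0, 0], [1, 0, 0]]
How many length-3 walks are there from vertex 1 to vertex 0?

The number of length-3 walks from vertex 1 to vertex 0 is entry (1,0) of B^3, where B is the adjacency matrix.
B^2 = [[2, 0, 0], [0, 1, 1], [0, 1, 1]]
B^3 = [[0, 2, 2], [2, 0, 0], [2, 0, 0]]

2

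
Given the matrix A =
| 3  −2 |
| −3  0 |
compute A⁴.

[[279, −126], [−189, 90]]

A² = [[15, −6], [−9, 6]]
A³ = [[63, −30], [−45, 18]]
A⁴ = [[279, −126], [−189, 90]]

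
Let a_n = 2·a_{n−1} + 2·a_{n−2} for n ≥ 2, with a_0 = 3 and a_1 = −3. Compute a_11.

−14688

With companion matrix B = [[2, 2], [1, 0]], [a_n, a_{n−1}]ᵀ = B·[a_{n−1}, a_{n−2}]ᵀ, so [a_11, a_10]ᵀ = B¹⁰·[a_1, a_0]ᵀ.
B¹⁰ = [[18272, 13376], [6688, 4896]], giving [a_11, a_10]ᵀ = [[−14688], [−5376]].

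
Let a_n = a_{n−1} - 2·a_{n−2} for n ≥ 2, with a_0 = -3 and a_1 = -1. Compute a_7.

23

With companion matrix B = [[1, -2], [1, 0]], [a_n, a_{n−1}]ᵀ = B·[a_{n−1}, a_{n−2}]ᵀ, so [a_7, a_6]ᵀ = B⁶·[a_1, a_0]ᵀ.
B⁶ = [[7, -10], [5, 2]], giving [a_7, a_6]ᵀ = [[23], [-11]].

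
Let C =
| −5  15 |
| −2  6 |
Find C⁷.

[[−5, 15], [−2, 6]]

C² = C (a projection; rank 1, trace 1), so C⁷ = C.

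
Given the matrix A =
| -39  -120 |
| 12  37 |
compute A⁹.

tr A = -2 and det A = -3, so the characteristic polynomial is λ² − (-2)λ + (-3) with roots -3 and 1.
Eigenvectors give P = [[-10, 3], [3, -1]] with P⁻¹ = [[-1, -3], [-3, -10]], and A = P·diag(-3, 1)·P⁻¹.
Then A⁹ = P·diag(-19683, 1)·P⁻¹ = [[196830, 3], [-59049, -1]] · [[-1, -3], [-3, -10]] = [[-196839, -590520], [59052, 177157]].

[[-196839, -590520], [59052, 177157]]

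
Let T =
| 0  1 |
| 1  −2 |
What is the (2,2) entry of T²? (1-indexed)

5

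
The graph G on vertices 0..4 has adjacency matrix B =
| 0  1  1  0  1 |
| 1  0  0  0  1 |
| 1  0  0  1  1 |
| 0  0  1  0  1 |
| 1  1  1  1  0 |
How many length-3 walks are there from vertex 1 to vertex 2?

The number of length-3 walks from vertex 1 to vertex 2 is entry (1,2) of B^3, where B is the adjacency matrix.
B^2 = [[3, 1, 1, 2, 2], [1, 2, 2, 1, 1], [1, 2, 3, 1, 2], [2, 1, 1, 2, 1], [2, 1, 2, 1, 4]]
B^3 = [[4, 5, 7, 3, 7], [5, 2, 3, 3, 6], [7, 3, 4, 5, 7], [3, 3, 5, 2, 6], [7, 6, 7, 6, 6]]

3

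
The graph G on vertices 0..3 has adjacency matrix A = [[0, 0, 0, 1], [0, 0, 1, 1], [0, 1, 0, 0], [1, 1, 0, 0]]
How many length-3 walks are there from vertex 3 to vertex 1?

The number of length-3 walks from vertex 3 to vertex 1 is entry (3,1) of A³, where A is the adjacency matrix.
A² = [[1, 1, 0, 0], [1, 2, 0, 0], [0, 0, 1, 1], [0, 0, 1, 2]]
A³ = [[0, 0, 1, 2], [0, 0, 2, 3], [1, 2, 0, 0], [2, 3, 0, 0]]

3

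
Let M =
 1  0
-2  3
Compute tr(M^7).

2188

tr M = 4 and det M = 3, so the characteristic polynomial is λ² − (4)λ + (3) with roots 1 and 3.
Eigenvectors give P = [[1, 0], [1, -1]] with P⁻¹ = [[1, 0], [1, -1]], and M = P·diag(1, 3)·P⁻¹.
Then M^7 = P·diag(1, 2187)·P⁻¹ = [[1, 0], [1, -2187]] · [[1, 0], [1, -1]] = [[1, 0], [-2186, 2187]].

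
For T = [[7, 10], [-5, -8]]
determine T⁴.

[[-49, -130], [65, 146]]

tr T = -1 and det T = -6, so the characteristic polynomial is λ² − (-1)λ + (-6) with roots 2 and -3.
Eigenvectors give P = [[-2, -1], [1, 1]] with P⁻¹ = [[-1, -1], [1, 2]], and T = P·diag(2, -3)·P⁻¹.
Then T⁴ = P·diag(16, 81)·P⁻¹ = [[-32, -81], [16, 81]] · [[-1, -1], [1, 2]] = [[-49, -130], [65, 146]].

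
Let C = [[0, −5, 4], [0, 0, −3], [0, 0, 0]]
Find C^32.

[[0, 0, 0], [0, 0, 0], [0, 0, 0]]

C is strictly triangular, hence nilpotent: C^3 = 0, so C^32 = 0.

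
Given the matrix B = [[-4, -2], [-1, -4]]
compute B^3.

[[-88, -100], [-50, -88]]

B^2 = [[18, 16], [8, 18]]
B^3 = [[-88, -100], [-50, -88]]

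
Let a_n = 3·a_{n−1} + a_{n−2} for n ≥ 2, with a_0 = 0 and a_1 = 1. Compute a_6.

360

With companion matrix B = [[3, 1], [1, 0]], [a_n, a_{n−1}]ᵀ = B·[a_{n−1}, a_{n−2}]ᵀ, so [a_6, a_5]ᵀ = B^5·[a_1, a_0]ᵀ.
B^5 = [[360, 109], [109, 33]], giving [a_6, a_5]ᵀ = [[360], [109]].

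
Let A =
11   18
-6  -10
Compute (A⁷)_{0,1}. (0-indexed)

tr A = 1 and det A = -2, so the characteristic polynomial is λ² − (1)λ + (-2) with roots -1 and 2.
Eigenvectors give P = [[-3, -2], [2, 1]] with P⁻¹ = [[1, 2], [-2, -3]], and A = P·diag(-1, 2)·P⁻¹.
Then A⁷ = P·diag(-1, 128)·P⁻¹ = [[3, -256], [-2, 128]] · [[1, 2], [-2, -3]] = [[515, 774], [-258, -388]].

774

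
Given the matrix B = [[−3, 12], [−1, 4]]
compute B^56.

[[−3, 12], [−1, 4]]

B² = B (a projection; rank 1, trace 1), so B^56 = B.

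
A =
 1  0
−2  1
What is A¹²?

[[1, 0], [−24, 1]]

A = I + N where N = [[0, 0], [−2, 0]] is strictly lower-triangular, so N² = 0.
(I + N)¹² = I + 12·N = [[1, 0], [−24, 1]].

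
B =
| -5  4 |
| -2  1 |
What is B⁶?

tr B = -4 and det B = 3, so the characteristic polynomial is λ² − (-4)λ + (3) with roots -3 and -1.
Eigenvectors give P = [[2, 1], [1, 1]] with P⁻¹ = [[1, -1], [-1, 2]], and B = P·diag(-3, -1)·P⁻¹.
Then B⁶ = P·diag(729, 1)·P⁻¹ = [[1458, 1], [729, 1]] · [[1, -1], [-1, 2]] = [[1457, -1456], [728, -727]].

[[1457, -1456], [728, -727]]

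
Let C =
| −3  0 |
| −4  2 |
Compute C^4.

[[81, 0], [52, 16]]

C^2 = [[9, 0], [4, 4]]
C^3 = [[−27, 0], [−28, 8]]
C^4 = [[81, 0], [52, 16]]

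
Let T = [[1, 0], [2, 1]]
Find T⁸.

[[1, 0], [16, 1]]

T = I + N where N = [[0, 0], [2, 0]] is strictly lower-triangular, so N² = 0.
(I + N)⁸ = I + 8·N = [[1, 0], [16, 1]].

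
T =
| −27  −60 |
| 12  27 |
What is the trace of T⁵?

tr T = 0 and det T = −9, so the characteristic polynomial is λ² − (0)λ + (−9) with roots −3 and 3.
Eigenvectors give P = [[5, −2], [−2, 1]] with P⁻¹ = [[1, 2], [2, 5]], and T = P·diag(−3, 3)·P⁻¹.
Then T⁵ = P·diag(−243, 243)·P⁻¹ = [[−1215, −486], [486, 243]] · [[1, 2], [2, 5]] = [[−2187, −4860], [972, 2187]].

0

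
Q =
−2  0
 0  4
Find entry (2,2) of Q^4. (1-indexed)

256

Q^2 = [[4, 0], [0, 16]]
Q^3 = [[−8, 0], [0, 64]]
Q^4 = [[16, 0], [0, 256]]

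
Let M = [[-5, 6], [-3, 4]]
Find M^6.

tr M = -1 and det M = -2, so the characteristic polynomial is λ² − (-1)λ + (-2) with roots -2 and 1.
Eigenvectors give P = [[2, 1], [1, 1]] with P⁻¹ = [[1, -1], [-1, 2]], and M = P·diag(-2, 1)·P⁻¹.
Then M^6 = P·diag(64, 1)·P⁻¹ = [[128, 1], [64, 1]] · [[1, -1], [-1, 2]] = [[127, -126], [63, -62]].

[[127, -126], [63, -62]]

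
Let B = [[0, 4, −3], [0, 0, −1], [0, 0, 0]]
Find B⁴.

[[0, 0, 0], [0, 0, 0], [0, 0, 0]]

B is strictly triangular, hence nilpotent: B³ = 0, so B⁴ = 0.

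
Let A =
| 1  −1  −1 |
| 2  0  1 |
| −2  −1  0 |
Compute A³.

A² = [[1, 0, −2], [0, −3, −2], [−4, 2, 1]]
A³ = [[5, 1, −1], [−2, 2, −3], [−2, 3, 6]]

[[5, 1, −1], [−2, 2, −3], [−2, 3, 6]]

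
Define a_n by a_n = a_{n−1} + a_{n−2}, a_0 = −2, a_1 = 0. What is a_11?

With companion matrix B = [[1, 1], [1, 0]], [a_n, a_{n−1}]ᵀ = B·[a_{n−1}, a_{n−2}]ᵀ, so [a_11, a_10]ᵀ = B^10·[a_1, a_0]ᵀ.
B^10 = [[89, 55], [55, 34]], giving [a_11, a_10]ᵀ = [[−110], [−68]].

−110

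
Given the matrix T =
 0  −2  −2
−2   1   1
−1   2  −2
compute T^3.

[[10, −14, −22], [−17, 19, 7], [−8, 20, −12]]

T^2 = [[6, −6, 2], [−3, 7, 3], [−2, 0, 8]]
T^3 = [[10, −14, −22], [−17, 19, 7], [−8, 20, −12]]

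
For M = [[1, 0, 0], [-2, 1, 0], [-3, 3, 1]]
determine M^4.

M = I + N where N = [[0, 0, 0], [-2, 0, 0], [-3, 3, 0]] is strictly lower-triangular, so N^3 = 0.
(I + N)^4 = I + 4·N + 6·N^2 = [[1, 0, 0], [-8, 1, 0], [-48, 12, 1]].

[[1, 0, 0], [-8, 1, 0], [-48, 12, 1]]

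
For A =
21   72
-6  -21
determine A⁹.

[[137781, 472392], [-39366, -137781]]

tr A = 0 and det A = -9, so the characteristic polynomial is λ² − (0)λ + (-9) with roots 3 and -3.
Eigenvectors give P = [[-4, -3], [1, 1]] with P⁻¹ = [[-1, -3], [1, 4]], and A = P·diag(3, -3)·P⁻¹.
Then A⁹ = P·diag(19683, -19683)·P⁻¹ = [[-78732, 59049], [19683, -19683]] · [[-1, -3], [1, 4]] = [[137781, 472392], [-39366, -137781]].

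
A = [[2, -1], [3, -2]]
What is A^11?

[[2, -1], [3, -2]]

A² = I (check: tr A = 0 and det A = -1), so A^11 = A since 11 is odd.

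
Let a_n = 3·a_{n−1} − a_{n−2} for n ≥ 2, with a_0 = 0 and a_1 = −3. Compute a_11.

With companion matrix C = [[3, −1], [1, 0]], [a_n, a_{n−1}]ᵀ = C·[a_{n−1}, a_{n−2}]ᵀ, so [a_11, a_10]ᵀ = C^10·[a_1, a_0]ᵀ.
C^10 = [[17711, −6765], [6765, −2584]], giving [a_11, a_10]ᵀ = [[−53133], [−20295]].

−53133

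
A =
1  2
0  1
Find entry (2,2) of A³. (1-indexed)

A = I + N where N = [[0, 2], [0, 0]] is strictly upper-triangular, so N² = 0.
(I + N)³ = I + 3·N = [[1, 6], [0, 1]].

1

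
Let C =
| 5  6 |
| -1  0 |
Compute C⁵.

tr C = 5 and det C = 6, so the characteristic polynomial is λ² − (5)λ + (6) with roots 3 and 2.
Eigenvectors give P = [[3, -2], [-1, 1]] with P⁻¹ = [[1, 2], [1, 3]], and C = P·diag(3, 2)·P⁻¹.
Then C⁵ = P·diag(243, 32)·P⁻¹ = [[729, -64], [-243, 32]] · [[1, 2], [1, 3]] = [[665, 1266], [-211, -390]].

[[665, 1266], [-211, -390]]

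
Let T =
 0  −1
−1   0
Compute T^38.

T² = I (check: tr T = 0 and det T = −1), so T^38 = I since 38 is even.

[[1, 0], [0, 1]]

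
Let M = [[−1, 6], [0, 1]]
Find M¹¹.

M² = I (check: tr M = 0 and det M = −1), so M¹¹ = M since 11 is odd.

[[−1, 6], [0, 1]]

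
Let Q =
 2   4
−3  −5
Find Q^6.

[[−188, −252], [189, 253]]

tr Q = −3 and det Q = 2, so the characteristic polynomial is λ² − (−3)λ + (2) with roots −1 and −2.
Eigenvectors give P = [[4, −1], [−3, 1]] with P⁻¹ = [[1, 1], [3, 4]], and Q = P·diag(−1, −2)·P⁻¹.
Then Q^6 = P·diag(1, 64)·P⁻¹ = [[4, −64], [−3, 64]] · [[1, 1], [3, 4]] = [[−188, −252], [189, 253]].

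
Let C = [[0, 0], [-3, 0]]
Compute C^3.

[[0, 0], [0, 0]]

C is strictly triangular, hence nilpotent: C^2 = 0, so C^3 = 0.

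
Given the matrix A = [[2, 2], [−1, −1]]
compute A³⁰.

A² = A (a projection; rank 1, trace 1), so A³⁰ = A.

[[2, 2], [−1, −1]]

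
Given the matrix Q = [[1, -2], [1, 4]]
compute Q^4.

[[-49, -130], [65, 146]]

tr Q = 5 and det Q = 6, so the characteristic polynomial is λ² − (5)λ + (6) with roots 2 and 3.
Eigenvectors give P = [[-2, 1], [1, -1]] with P⁻¹ = [[-1, -1], [-1, -2]], and Q = P·diag(2, 3)·P⁻¹.
Then Q^4 = P·diag(16, 81)·P⁻¹ = [[-32, 81], [16, -81]] · [[-1, -1], [-1, -2]] = [[-49, -130], [65, 146]].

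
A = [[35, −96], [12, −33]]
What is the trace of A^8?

6562

tr A = 2 and det A = −3, so the characteristic polynomial is λ² − (2)λ + (−3) with roots 3 and −1.
Eigenvectors give P = [[3, −8], [1, −3]] with P⁻¹ = [[3, −8], [1, −3]], and A = P·diag(3, −1)·P⁻¹.
Then A^8 = P·diag(6561, 1)·P⁻¹ = [[19683, −8], [6561, −3]] · [[3, −8], [1, −3]] = [[59041, −157440], [19680, −52479]].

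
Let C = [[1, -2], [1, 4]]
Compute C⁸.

[[-6049, -12610], [6305, 12866]]

tr C = 5 and det C = 6, so the characteristic polynomial is λ² − (5)λ + (6) with roots 2 and 3.
Eigenvectors give P = [[2, -1], [-1, 1]] with P⁻¹ = [[1, 1], [1, 2]], and C = P·diag(2, 3)·P⁻¹.
Then C⁸ = P·diag(256, 6561)·P⁻¹ = [[512, -6561], [-256, 6561]] · [[1, 1], [1, 2]] = [[-6049, -12610], [6305, 12866]].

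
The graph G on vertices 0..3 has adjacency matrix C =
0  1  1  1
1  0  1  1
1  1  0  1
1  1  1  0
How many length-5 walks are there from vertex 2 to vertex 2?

60

The number of length-5 walks from vertex 2 to vertex 2 is entry (2,2) of C^5, where C is the adjacency matrix.
C^2 = [[3, 2, 2, 2], [2, 3, 2, 2], [2, 2, 3, 2], [2, 2, 2, 3]]
C^3 = [[6, 7, 7, 7], [7, 6, 7, 7], [7, 7, 6, 7], [7, 7, 7, 6]]
C^4 = [[21, 20, 20, 20], [20, 21, 20, 20], [20, 20, 21, 20], [20, 20, 20, 21]]
C^5 = [[60, 61, 61, 61], [61, 60, 61, 61], [61, 61, 60, 61], [61, 61, 61, 60]]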